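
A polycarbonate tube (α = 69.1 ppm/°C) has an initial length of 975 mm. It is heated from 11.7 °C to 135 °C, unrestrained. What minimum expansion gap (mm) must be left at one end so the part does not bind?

8.31 mm

ΔT = 135 − 11.7 = 123.3 K.
ΔL = α·L₀·ΔT = 69.1×10⁻⁶ × 975 mm × 123.3 K = 8.31 mm.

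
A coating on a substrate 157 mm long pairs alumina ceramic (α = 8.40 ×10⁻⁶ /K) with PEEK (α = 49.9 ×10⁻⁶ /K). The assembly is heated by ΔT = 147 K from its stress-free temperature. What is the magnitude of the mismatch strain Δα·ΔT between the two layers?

6.10×10⁻³

Δα = |8.40 − 49.9|×10⁻⁶/K = 41.5×10⁻⁶/K.
Mismatch strain = Δα·ΔT = 41.5×10⁻⁶ × 147.0 = 6.10×10⁻³.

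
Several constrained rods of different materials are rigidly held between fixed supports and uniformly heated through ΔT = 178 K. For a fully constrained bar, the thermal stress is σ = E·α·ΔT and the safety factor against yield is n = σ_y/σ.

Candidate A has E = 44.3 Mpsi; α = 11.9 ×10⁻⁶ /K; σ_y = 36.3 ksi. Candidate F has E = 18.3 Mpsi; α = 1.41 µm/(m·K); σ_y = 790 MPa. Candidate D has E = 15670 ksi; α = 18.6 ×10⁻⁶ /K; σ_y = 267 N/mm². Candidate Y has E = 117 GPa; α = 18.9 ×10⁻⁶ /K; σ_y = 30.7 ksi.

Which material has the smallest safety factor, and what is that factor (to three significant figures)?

Converting E to GPa, α to ×10⁻⁶/K, σ_y to MPa, then σ and n for each:
  candidate A: E = 305.4, α = 11.9, σ_y = 250.3 → σ = 647 MPa, n = 0.387
  candidate F: E = 126.2, α = 1.41, σ_y = 790.0 → σ = 31.7 MPa, n = 24.9
  candidate D: E = 108.0, α = 18.6, σ_y = 267.0 → σ = 358 MPa, n = 0.746
  candidate Y: E = 117.0, α = 18.9, σ_y = 211.7 → σ = 394 MPa, n = 0.538
Candidate A has the lowest safety factor, n = 0.387.

candidate A, n = 0.387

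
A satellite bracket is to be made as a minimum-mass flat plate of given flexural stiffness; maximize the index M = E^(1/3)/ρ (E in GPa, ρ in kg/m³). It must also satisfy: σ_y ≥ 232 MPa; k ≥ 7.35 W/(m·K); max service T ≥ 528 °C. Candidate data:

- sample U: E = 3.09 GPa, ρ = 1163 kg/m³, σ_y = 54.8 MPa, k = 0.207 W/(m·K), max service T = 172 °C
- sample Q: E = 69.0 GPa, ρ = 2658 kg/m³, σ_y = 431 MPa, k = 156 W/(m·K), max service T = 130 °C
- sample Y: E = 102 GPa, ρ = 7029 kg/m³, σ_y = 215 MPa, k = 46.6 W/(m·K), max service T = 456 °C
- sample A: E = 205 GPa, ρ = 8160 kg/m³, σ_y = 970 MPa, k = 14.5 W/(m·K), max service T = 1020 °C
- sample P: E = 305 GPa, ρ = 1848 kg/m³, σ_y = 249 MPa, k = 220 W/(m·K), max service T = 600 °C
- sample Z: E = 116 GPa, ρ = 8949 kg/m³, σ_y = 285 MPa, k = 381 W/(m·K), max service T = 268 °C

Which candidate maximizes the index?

Screen on constraints: σ_y ≥ 232 MPa; k ≥ 7.35 W/(m·K); max service T ≥ 528 °C. Survivors: sample A, sample P.
Computing M directly (units already consistent):
  sample P: M = 3.64×10⁻³
  sample A: M = 0.723×10⁻³
Highest index: sample P.

sample P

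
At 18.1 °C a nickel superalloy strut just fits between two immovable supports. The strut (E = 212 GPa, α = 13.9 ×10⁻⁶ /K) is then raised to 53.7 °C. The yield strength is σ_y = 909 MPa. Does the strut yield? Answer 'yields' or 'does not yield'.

does not yield

ΔT = 35.60 K. Constrained thermal stress σ = E·α·ΔT = 212.0×10³ MPa × 13.9×10⁻⁶ × 35.60 = 105 MPa (compressive).
Compare to σ_y = 909 MPa: σ < σ_y, so it does not yield.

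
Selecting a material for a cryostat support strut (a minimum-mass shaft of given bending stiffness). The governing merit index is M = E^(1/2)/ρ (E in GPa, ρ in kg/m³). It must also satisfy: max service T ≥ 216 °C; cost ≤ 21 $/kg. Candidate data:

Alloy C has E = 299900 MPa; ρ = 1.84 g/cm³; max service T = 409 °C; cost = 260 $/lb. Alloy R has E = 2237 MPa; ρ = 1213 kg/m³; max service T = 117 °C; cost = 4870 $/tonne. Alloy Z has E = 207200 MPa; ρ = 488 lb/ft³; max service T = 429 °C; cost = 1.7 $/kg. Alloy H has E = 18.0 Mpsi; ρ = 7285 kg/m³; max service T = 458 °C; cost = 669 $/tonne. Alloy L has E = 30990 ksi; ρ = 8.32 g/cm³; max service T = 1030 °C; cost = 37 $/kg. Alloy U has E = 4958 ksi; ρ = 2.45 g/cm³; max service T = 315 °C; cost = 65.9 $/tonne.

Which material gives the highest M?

Screen on constraints: max service T ≥ 216 °C; cost ≤ 21 $/kg. Survivors: alloy Z, alloy H, alloy U.
Normalizing units and computing the index:
  alloy Z: E = 207.2 GPa, ρ = 7817 kg/m³
  alloy H: E = 124.1 GPa, ρ = 7285 kg/m³
  alloy U: E = 34.18 GPa, ρ = 2450 kg/m³
  alloy U: M = 2.39×10⁻³
  alloy Z: M = 1.84×10⁻³
  alloy H: M = 1.53×10⁻³
Alloy U has the largest M.

alloy U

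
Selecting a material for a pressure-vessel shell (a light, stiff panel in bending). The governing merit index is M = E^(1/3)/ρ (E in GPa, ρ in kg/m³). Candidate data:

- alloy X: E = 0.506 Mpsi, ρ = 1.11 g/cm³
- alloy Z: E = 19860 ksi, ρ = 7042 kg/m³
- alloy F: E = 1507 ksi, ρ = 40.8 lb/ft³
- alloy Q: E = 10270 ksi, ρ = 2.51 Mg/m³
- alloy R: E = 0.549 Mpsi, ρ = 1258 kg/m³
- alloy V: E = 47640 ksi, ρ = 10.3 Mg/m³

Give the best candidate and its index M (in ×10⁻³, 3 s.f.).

alloy F, M = 3.34×10⁻³

Convert each candidate to consistent units, then evaluate M:
  alloy X: E = 3.489 GPa, ρ = 1110 kg/m³
  alloy Z: E = 136.9 GPa, ρ = 7042 kg/m³
  alloy F: E = 10.39 GPa, ρ = 653.6 kg/m³
  alloy Q: E = 70.81 GPa, ρ = 2510 kg/m³
  alloy R: E = 3.785 GPa, ρ = 1258 kg/m³
  alloy V: E = 328.5 GPa, ρ = 10300 kg/m³
  alloy F: M = 3.34×10⁻³
  alloy Q: M = 1.65×10⁻³
  alloy X: M = 1.37×10⁻³
  alloy R: M = 1.24×10⁻³
  alloy Z: M = 0.732×10⁻³
  alloy V: M = 0.670×10⁻³
The maximum is for alloy F.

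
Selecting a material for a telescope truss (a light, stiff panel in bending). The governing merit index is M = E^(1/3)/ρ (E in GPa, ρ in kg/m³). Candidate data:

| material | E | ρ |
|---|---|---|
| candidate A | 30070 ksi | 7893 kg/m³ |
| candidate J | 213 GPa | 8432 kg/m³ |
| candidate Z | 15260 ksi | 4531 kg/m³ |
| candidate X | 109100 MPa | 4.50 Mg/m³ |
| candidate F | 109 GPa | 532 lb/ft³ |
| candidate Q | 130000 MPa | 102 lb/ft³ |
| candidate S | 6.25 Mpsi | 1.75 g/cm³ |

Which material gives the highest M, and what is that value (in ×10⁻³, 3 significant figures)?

Convert each candidate to consistent units, then evaluate M:
  candidate A: E = 207.3 GPa, ρ = 7893 kg/m³
  candidate J: E = 213.0 GPa, ρ = 8432 kg/m³
  candidate Z: E = 105.2 GPa, ρ = 4531 kg/m³
  candidate X: E = 109.1 GPa, ρ = 4500 kg/m³
  candidate F: E = 109.0 GPa, ρ = 8522 kg/m³
  candidate Q: E = 130.0 GPa, ρ = 1634 kg/m³
  candidate S: E = 43.09 GPa, ρ = 1750 kg/m³
  candidate Q: M = 3.10×10⁻³
  candidate S: M = 2.00×10⁻³
  candidate X: M = 1.06×10⁻³
  candidate Z: M = 1.04×10⁻³
  candidate A: M = 0.750×10⁻³
  candidate J: M = 0.708×10⁻³
  candidate F: M = 0.561×10⁻³
Highest index: candidate Q.

candidate Q, M = 3.10×10⁻³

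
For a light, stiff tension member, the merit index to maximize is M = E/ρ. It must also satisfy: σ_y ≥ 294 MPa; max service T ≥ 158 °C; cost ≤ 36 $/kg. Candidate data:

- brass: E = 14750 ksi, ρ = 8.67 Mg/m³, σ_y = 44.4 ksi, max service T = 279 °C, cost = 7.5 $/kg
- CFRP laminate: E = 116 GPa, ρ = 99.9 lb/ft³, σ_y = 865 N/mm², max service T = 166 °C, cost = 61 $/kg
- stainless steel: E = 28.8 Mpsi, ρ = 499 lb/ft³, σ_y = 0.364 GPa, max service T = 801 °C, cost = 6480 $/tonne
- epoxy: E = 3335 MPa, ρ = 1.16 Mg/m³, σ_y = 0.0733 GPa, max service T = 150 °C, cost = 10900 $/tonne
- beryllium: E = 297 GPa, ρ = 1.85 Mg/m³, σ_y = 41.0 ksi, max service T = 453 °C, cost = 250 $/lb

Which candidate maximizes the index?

Screen on constraints: σ_y ≥ 294 MPa; max service T ≥ 158 °C; cost ≤ 36 $/kg. Survivors: brass, stainless steel.
Putting every candidate on a common basis:
  brass: E = 101.7 GPa, ρ = 8670 kg/m³
  stainless steel: E = 198.6 GPa, ρ = 7993 kg/m³
  stainless steel: M = 24.8 MN·m/kg
  brass: M = 11.7 MN·m/kg
Highest index: stainless steel.

stainless steel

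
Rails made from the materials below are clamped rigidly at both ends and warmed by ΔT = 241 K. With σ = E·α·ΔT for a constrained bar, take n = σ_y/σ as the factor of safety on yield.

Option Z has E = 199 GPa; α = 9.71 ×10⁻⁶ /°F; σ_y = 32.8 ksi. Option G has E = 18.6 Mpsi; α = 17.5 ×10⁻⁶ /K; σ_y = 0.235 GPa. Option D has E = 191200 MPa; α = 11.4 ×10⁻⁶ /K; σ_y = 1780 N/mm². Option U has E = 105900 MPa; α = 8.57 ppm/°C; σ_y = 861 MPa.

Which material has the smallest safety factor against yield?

Per material, after unit conversion:
  option Z: E = 199.0, α = 17.5, σ_y = 226.1 → σ = 838 MPa, n = 0.270
  option G: E = 128.2, α = 17.5, σ_y = 235.0 → σ = 541 MPa, n = 0.434
  option D: E = 191.2, α = 11.4, σ_y = 1780 → σ = 525 MPa, n = 3.39
  option U: E = 105.9, α = 8.57, σ_y = 861.0 → σ = 219 MPa, n = 3.94
The minimum is option Z at n = 0.270.

option Z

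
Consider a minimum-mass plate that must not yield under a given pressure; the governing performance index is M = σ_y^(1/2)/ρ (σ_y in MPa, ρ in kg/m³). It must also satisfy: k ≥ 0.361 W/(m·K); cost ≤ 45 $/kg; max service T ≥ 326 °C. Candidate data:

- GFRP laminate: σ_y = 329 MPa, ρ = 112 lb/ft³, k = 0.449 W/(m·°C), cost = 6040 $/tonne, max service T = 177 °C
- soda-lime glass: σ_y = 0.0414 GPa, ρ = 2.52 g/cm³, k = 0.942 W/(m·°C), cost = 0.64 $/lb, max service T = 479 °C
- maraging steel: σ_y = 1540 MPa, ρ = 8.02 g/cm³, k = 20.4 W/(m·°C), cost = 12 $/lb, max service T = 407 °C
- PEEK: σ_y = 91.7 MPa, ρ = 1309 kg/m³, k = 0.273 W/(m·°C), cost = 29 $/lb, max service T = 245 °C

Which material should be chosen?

Screen on constraints: k ≥ 0.361 W/(m·K); cost ≤ 45 $/kg; max service T ≥ 326 °C. Survivors: soda-lime glass, maraging steel.
Normalizing units and computing the index:
  soda-lime glass: σ_y = 41.40 MPa, ρ = 2520 kg/m³
  maraging steel: σ_y = 1540 MPa, ρ = 8020 kg/m³
  maraging steel: M = 4.89×10⁻³
  soda-lime glass: M = 2.55×10⁻³
Maraging steel has the largest M.

maraging steel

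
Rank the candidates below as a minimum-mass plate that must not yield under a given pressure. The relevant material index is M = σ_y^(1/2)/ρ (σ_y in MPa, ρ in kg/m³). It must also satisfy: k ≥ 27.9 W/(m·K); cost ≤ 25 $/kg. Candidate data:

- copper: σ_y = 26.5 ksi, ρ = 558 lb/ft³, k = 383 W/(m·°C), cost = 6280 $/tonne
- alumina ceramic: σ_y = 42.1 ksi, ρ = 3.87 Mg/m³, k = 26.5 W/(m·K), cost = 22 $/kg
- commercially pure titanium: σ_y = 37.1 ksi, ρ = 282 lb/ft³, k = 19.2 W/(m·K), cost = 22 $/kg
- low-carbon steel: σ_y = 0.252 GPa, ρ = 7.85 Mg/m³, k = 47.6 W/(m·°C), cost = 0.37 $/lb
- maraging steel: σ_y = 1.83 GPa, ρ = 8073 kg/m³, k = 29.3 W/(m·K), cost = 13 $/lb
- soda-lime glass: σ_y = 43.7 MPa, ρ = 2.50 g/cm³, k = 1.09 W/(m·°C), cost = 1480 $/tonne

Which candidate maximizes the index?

Screen on constraints: k ≥ 27.9 W/(m·K); cost ≤ 25 $/kg. Survivors: copper, low-carbon steel.
After converting to SI:
  copper: σ_y = 182.7 MPa, ρ = 8938 kg/m³
  low-carbon steel: σ_y = 252.0 MPa, ρ = 7850 kg/m³
  low-carbon steel: M = 2.02×10⁻³
  copper: M = 1.51×10⁻³
The maximum is for low-carbon steel.

low-carbon steel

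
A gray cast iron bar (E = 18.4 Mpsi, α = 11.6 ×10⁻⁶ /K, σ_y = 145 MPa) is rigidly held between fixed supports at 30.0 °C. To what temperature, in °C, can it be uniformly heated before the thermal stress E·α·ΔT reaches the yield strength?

E = 18.4 Mpsi = 126.9 GPa.
E·α·ΔT = 145.0 MPa ⇒ ΔT = 145.0 / (126.9×10³ × 11.6×10⁻⁶) = 98.53 K.
T = 30.0 + 98.53 = 128.5 °C.

129 °C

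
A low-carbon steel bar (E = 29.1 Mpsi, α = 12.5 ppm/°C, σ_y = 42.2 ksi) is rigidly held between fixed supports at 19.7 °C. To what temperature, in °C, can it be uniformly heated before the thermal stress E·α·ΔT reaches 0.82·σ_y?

115 °C

E = 29.1 Mpsi = 200.6 GPa.
σ_y = 42.2 ksi = 291.0 MPa.
E·α·ΔT = 238.6 MPa ⇒ ΔT = 238.6 / (200.6×10³ × 12.5×10⁻⁶) = 95.13 K.
T = 19.7 + 95.13 = 114.8 °C.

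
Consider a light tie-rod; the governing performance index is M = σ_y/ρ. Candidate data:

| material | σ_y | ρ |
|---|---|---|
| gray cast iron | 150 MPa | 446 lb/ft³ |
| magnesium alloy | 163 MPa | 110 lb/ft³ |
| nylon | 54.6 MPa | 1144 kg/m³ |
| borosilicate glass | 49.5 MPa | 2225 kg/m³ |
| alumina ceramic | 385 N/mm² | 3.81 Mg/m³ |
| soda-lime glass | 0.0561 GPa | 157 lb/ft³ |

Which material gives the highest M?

alumina ceramic

Normalizing units and computing the index:
  gray cast iron: σ_y = 150.0 MPa, ρ = 7144 kg/m³
  magnesium alloy: σ_y = 163.0 MPa, ρ = 1762 kg/m³
  nylon: σ_y = 54.60 MPa, ρ = 1144 kg/m³
  borosilicate glass: σ_y = 49.50 MPa, ρ = 2225 kg/m³
  alumina ceramic: σ_y = 385.0 MPa, ρ = 3810 kg/m³
  soda-lime glass: σ_y = 56.10 MPa, ρ = 2515 kg/m³
  alumina ceramic: M = 101 kN·m/kg
  magnesium alloy: M = 92.5 kN·m/kg
  nylon: M = 47.7 kN·m/kg
  soda-lime glass: M = 22.3 kN·m/kg
  borosilicate glass: M = 22.2 kN·m/kg
  gray cast iron: M = 21.0 kN·m/kg
Alumina ceramic ranks first.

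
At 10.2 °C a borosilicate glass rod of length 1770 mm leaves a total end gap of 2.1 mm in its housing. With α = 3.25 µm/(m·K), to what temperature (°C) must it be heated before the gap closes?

375 °C

α·L₀·ΔT = 2.1 mm ⇒ ΔT = 2.1 / (3.25×10⁻⁶ × 1770.0) = 365.1 K.
T = 10.2 + 365.1 = 375.3 °C.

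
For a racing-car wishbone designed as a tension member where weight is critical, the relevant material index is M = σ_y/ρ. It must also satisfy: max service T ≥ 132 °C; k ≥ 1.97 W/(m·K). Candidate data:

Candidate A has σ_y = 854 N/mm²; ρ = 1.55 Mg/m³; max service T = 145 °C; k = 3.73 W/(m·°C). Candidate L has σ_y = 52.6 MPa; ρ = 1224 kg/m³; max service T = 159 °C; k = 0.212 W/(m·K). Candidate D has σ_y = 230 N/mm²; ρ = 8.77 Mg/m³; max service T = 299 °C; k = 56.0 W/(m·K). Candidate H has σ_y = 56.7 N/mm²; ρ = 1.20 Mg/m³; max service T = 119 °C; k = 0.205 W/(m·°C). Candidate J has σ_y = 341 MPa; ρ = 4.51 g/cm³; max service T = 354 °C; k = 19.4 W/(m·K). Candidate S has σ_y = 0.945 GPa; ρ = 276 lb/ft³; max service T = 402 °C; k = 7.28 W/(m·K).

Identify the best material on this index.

Screen on constraints: max service T ≥ 132 °C; k ≥ 1.97 W/(m·K). Survivors: candidate A, candidate D, candidate J, candidate S.
Convert each candidate to consistent units, then evaluate M:
  candidate A: σ_y = 854.0 MPa, ρ = 1550 kg/m³
  candidate D: σ_y = 230.0 MPa, ρ = 8770 kg/m³
  candidate J: σ_y = 341.0 MPa, ρ = 4510 kg/m³
  candidate S: σ_y = 945.0 MPa, ρ = 4421 kg/m³
  candidate A: M = 551 kN·m/kg
  candidate S: M = 214 kN·m/kg
  candidate J: M = 75.6 kN·m/kg
  candidate D: M = 26.2 kN·m/kg
The maximum is for candidate A.

candidate A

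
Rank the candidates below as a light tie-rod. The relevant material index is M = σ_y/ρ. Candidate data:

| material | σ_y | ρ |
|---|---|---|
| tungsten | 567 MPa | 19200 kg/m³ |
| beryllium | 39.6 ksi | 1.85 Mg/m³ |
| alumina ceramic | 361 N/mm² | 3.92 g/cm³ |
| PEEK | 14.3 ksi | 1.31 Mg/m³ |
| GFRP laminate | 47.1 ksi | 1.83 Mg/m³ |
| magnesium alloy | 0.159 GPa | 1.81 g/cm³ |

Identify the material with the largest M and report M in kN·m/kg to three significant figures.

GFRP laminate, M = 177 kN·m/kg

In SI units:
  tungsten: σ_y = 567.0 MPa, ρ = 19200 kg/m³
  beryllium: σ_y = 273.0 MPa, ρ = 1850 kg/m³
  alumina ceramic: σ_y = 361.0 MPa, ρ = 3920 kg/m³
  PEEK: σ_y = 98.60 MPa, ρ = 1310 kg/m³
  GFRP laminate: σ_y = 324.7 MPa, ρ = 1830 kg/m³
  magnesium alloy: σ_y = 159.0 MPa, ρ = 1810 kg/m³
  GFRP laminate: M = 177 kN·m/kg
  beryllium: M = 148 kN·m/kg
  alumina ceramic: M = 92.1 kN·m/kg
  magnesium alloy: M = 87.8 kN·m/kg
  PEEK: M = 75.3 kN·m/kg
  tungsten: M = 29.5 kN·m/kg
The maximum is for GFRP laminate.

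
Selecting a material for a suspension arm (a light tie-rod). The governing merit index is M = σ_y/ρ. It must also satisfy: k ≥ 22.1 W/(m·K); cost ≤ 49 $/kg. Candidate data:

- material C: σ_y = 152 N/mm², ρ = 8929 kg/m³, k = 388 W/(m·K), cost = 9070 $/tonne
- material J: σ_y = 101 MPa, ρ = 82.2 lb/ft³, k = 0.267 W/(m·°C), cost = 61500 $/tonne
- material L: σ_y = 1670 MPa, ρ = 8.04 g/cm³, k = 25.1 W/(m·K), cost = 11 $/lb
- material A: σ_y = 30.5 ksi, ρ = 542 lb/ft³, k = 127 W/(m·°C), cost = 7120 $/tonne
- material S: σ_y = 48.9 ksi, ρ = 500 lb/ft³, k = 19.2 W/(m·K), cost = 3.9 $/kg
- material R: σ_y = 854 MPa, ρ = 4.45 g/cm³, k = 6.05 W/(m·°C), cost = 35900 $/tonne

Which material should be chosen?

material L

Screen on constraints: k ≥ 22.1 W/(m·K); cost ≤ 49 $/kg. Survivors: material C, material L, material A.
In SI units:
  material C: σ_y = 152.0 MPa, ρ = 8929 kg/m³
  material L: σ_y = 1670 MPa, ρ = 8040 kg/m³
  material A: σ_y = 210.3 MPa, ρ = 8682 kg/m³
  material L: M = 208 kN·m/kg
  material A: M = 24.2 kN·m/kg
  material C: M = 17.0 kN·m/kg
Highest index: material L.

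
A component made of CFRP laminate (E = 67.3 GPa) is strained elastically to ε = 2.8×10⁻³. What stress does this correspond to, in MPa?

σ = E·ε = 67300 MPa × 2.8×10⁻³ = 188 MPa.

188 MPa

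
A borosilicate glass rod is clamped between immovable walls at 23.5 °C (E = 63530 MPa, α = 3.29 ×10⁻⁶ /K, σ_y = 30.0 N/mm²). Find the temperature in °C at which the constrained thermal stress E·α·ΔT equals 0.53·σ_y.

99.6 °C

E = 63530 MPa = 63.53 GPa.
σ_y = 30.0 N/mm² = 30.00 MPa.
E·α·ΔT = 15.90 MPa ⇒ ΔT = 15.90 / (63.53×10³ × 3.29×10⁻⁶) = 76.07 K.
T = 23.5 + 76.07 = 99.57 °C.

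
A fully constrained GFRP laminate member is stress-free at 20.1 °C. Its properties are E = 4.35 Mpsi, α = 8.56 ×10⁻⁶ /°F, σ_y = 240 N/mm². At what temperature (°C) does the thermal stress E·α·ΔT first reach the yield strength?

E = 4.35 Mpsi = 29.99 GPa.
α = 8.56×10⁻⁶/°F × 9/5 = 15.4×10⁻⁶/K.
σ_y = 240 N/mm² = 240.0 MPa.
E·α·ΔT = 240.0 MPa ⇒ ΔT = 240.0 / (29.99×10³ × 15.4×10⁻⁶) = 519.3 K.
T = 20.1 + 519.3 = 539.4 °C.

539 °C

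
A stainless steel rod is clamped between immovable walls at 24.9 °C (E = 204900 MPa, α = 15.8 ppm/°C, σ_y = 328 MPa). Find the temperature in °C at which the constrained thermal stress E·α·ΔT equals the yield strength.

126 °C

E = 204900 MPa = 204.9 GPa.
E·α·ΔT = 328.0 MPa ⇒ ΔT = 328.0 / (204.9×10³ × 15.8×10⁻⁶) = 101.3 K.
T = 24.9 + 101.3 = 126.2 °C.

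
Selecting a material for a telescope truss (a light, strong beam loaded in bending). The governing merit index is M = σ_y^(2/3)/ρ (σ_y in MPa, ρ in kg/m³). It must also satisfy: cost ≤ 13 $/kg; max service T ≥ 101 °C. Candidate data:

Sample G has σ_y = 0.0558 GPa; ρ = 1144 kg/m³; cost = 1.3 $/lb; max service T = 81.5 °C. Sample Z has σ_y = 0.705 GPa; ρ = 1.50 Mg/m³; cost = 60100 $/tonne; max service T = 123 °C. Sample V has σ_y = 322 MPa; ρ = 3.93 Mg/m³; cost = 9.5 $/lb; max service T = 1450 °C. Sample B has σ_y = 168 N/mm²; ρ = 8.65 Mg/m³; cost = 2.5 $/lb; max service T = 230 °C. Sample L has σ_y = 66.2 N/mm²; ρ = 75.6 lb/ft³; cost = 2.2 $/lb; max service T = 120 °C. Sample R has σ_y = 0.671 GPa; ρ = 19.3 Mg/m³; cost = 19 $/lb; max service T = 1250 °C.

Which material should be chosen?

sample L

Screen on constraints: cost ≤ 13 $/kg; max service T ≥ 101 °C. Survivors: sample B, sample L.
After converting to SI:
  sample B: σ_y = 168.0 MPa, ρ = 8650 kg/m³
  sample L: σ_y = 66.20 MPa, ρ = 1211 kg/m³
  sample L: M = 13.5×10⁻³
  sample B: M = 3.52×10⁻³
The maximum is for sample L.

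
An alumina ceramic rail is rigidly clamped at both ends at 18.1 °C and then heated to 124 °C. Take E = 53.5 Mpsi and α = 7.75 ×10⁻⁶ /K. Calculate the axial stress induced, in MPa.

E = 53.5 Mpsi = 368.9 GPa.
ΔT = 105.9 K. Constrained thermal stress σ = E·α·ΔT = 368.9×10³ MPa × 7.75×10⁻⁶ × 105.9 = 303 MPa (compressive).

303 MPa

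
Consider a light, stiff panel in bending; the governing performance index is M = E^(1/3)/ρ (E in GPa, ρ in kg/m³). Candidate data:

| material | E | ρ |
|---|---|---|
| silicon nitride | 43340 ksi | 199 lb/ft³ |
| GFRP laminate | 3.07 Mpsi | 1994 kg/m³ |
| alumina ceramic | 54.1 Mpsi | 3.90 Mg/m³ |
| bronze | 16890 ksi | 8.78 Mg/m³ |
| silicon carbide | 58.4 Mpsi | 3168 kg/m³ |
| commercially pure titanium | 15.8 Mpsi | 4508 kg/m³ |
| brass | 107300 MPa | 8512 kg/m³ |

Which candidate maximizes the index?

Normalizing units and computing the index:
  silicon nitride: E = 298.8 GPa, ρ = 3188 kg/m³
  GFRP laminate: E = 21.17 GPa, ρ = 1994 kg/m³
  alumina ceramic: E = 373.0 GPa, ρ = 3900 kg/m³
  bronze: E = 116.5 GPa, ρ = 8780 kg/m³
  silicon carbide: E = 402.7 GPa, ρ = 3168 kg/m³
  commercially pure titanium: E = 108.9 GPa, ρ = 4508 kg/m³
  brass: E = 107.3 GPa, ρ = 8512 kg/m³
  silicon carbide: M = 2.33×10⁻³
  silicon nitride: M = 2.10×10⁻³
  alumina ceramic: M = 1.85×10⁻³
  GFRP laminate: M = 1.39×10⁻³
  commercially pure titanium: M = 1.06×10⁻³
  brass: M = 0.558×10⁻³
  bronze: M = 0.556×10⁻³
Silicon carbide has the largest M.

silicon carbide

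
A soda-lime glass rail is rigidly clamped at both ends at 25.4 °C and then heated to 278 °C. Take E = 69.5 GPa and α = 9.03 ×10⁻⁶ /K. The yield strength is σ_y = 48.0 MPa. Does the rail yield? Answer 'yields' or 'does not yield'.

yields

ΔT = 252.6 K. Constrained thermal stress σ = E·α·ΔT = 69.50×10³ MPa × 9.03×10⁻⁶ × 252.6 = 159 MPa (compressive).
Compare to σ_y = 48.0 MPa: σ ≥ σ_y, so it yields.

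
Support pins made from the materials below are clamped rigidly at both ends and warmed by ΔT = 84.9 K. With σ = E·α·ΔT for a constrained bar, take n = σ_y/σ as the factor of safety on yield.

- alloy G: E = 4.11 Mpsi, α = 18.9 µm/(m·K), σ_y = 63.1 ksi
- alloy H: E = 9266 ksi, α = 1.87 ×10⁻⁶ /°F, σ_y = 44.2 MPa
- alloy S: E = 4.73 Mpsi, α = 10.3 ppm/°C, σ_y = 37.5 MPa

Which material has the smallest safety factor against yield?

alloy S

In consistent units (E in GPa, α in ×10⁻⁶/K, σ_y in MPa):
  alloy G: E = 28.34, α = 18.9, σ_y = 435.1 → σ = 45.5 MPa, n = 9.57
  alloy H: E = 63.89, α = 3.37, σ_y = 44.20 → σ = 18.3 MPa, n = 2.42
  alloy S: E = 32.61, α = 10.3, σ_y = 37.50 → σ = 28.5 MPa, n = 1.31
The minimum is alloy S at n = 1.31.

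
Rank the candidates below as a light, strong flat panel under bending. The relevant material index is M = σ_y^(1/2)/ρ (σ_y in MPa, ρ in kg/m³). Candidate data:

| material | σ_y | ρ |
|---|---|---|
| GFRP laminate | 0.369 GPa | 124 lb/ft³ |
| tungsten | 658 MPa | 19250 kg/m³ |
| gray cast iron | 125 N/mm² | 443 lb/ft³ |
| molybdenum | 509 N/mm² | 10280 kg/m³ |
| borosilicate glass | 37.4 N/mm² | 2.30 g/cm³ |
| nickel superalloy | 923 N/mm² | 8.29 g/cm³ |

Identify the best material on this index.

Normalizing units and computing the index:
  GFRP laminate: σ_y = 369.0 MPa, ρ = 1986 kg/m³
  tungsten: σ_y = 658.0 MPa, ρ = 19250 kg/m³
  gray cast iron: σ_y = 125.0 MPa, ρ = 7096 kg/m³
  molybdenum: σ_y = 509.0 MPa, ρ = 10280 kg/m³
  borosilicate glass: σ_y = 37.40 MPa, ρ = 2300 kg/m³
  nickel superalloy: σ_y = 923.0 MPa, ρ = 8290 kg/m³
  GFRP laminate: M = 9.67×10⁻³
  nickel superalloy: M = 3.66×10⁻³
  borosilicate glass: M = 2.66×10⁻³
  molybdenum: M = 2.19×10⁻³
  gray cast iron: M = 1.58×10⁻³
  tungsten: M = 1.33×10⁻³
GFRP laminate has the largest M.

GFRP laminate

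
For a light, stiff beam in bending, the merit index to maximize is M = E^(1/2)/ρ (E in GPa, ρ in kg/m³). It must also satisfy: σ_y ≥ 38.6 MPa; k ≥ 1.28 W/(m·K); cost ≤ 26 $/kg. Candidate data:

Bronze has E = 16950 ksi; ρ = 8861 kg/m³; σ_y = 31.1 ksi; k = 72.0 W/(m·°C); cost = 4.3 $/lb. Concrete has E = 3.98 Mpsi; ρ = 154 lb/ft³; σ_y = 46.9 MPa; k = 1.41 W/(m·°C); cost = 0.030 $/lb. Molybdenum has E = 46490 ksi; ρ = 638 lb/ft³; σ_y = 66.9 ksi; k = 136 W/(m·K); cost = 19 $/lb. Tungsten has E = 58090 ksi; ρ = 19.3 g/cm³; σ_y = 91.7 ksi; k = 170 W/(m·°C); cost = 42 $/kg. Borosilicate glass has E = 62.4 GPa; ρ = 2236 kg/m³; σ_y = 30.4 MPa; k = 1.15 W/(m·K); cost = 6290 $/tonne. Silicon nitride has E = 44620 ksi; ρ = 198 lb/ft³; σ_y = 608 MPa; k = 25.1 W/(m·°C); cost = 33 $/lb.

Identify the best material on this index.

concrete

Screen on constraints: σ_y ≥ 38.6 MPa; k ≥ 1.28 W/(m·K); cost ≤ 26 $/kg. Survivors: bronze, concrete.
Normalizing units and computing the index:
  bronze: E = 116.9 GPa, ρ = 8861 kg/m³
  concrete: E = 27.44 GPa, ρ = 2467 kg/m³
  concrete: M = 2.12×10⁻³
  bronze: M = 1.22×10⁻³
The maximum is for concrete.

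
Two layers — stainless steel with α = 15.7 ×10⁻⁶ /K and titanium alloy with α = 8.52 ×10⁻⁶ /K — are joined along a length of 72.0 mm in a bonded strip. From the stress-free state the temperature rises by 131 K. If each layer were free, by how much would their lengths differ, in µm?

Δα = |15.7 − 8.52|×10⁻⁶/K = 7.18×10⁻⁶/K.
ΔL_mismatch = Δα·L·ΔT = 7.18×10⁻⁶ × 72.0 mm × 131.0 K = 67.7 µm.

67.7 µm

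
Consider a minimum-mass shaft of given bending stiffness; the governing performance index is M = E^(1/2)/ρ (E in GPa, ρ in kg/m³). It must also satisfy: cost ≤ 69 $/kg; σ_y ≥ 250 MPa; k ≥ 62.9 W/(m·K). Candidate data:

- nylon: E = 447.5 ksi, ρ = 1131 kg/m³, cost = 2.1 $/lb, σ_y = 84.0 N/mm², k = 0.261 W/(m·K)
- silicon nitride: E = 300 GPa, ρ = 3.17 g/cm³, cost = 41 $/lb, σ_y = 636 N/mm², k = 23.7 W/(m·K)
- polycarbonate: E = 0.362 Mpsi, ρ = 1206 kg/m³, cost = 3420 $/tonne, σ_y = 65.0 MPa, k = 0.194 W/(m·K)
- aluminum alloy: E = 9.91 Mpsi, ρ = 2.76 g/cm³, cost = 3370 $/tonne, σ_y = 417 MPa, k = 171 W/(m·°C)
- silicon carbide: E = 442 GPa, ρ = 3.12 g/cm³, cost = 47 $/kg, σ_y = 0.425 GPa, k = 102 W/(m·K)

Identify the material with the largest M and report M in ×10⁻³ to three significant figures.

Screen on constraints: cost ≤ 69 $/kg; σ_y ≥ 250 MPa; k ≥ 62.9 W/(m·K). Survivors: aluminum alloy, silicon carbide.
Convert each candidate to consistent units, then evaluate M:
  aluminum alloy: E = 68.33 GPa, ρ = 2760 kg/m³
  silicon carbide: E = 442.0 GPa, ρ = 3120 kg/m³
  silicon carbide: M = 6.74×10⁻³
  aluminum alloy: M = 2.99×10⁻³
Highest index: silicon carbide.

silicon carbide, M = 6.74×10⁻³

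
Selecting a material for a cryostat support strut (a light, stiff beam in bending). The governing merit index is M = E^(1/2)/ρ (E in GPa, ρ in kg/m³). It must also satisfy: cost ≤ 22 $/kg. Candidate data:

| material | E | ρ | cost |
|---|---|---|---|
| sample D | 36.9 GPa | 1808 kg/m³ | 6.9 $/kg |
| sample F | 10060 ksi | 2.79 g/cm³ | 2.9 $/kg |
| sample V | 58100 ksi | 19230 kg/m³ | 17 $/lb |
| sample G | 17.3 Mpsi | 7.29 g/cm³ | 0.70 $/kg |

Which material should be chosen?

sample D

Screen on constraints: cost ≤ 22 $/kg. Survivors: sample D, sample F, sample G.
After converting to SI:
  sample D: E = 36.90 GPa, ρ = 1808 kg/m³
  sample F: E = 69.36 GPa, ρ = 2790 kg/m³
  sample G: E = 119.3 GPa, ρ = 7290 kg/m³
  sample D: M = 3.36×10⁻³
  sample F: M = 2.99×10⁻³
  sample G: M = 1.50×10⁻³
The maximum is for sample D.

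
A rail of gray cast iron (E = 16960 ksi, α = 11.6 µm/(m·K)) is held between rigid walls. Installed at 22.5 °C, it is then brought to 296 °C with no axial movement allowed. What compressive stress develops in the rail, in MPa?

E = 16960 ksi = 116.9 GPa.
ΔT = 273.5 K. Constrained thermal stress σ = E·α·ΔT = 116.9×10³ MPa × 11.6×10⁻⁶ × 273.5 = 371 MPa (compressive).

371 MPa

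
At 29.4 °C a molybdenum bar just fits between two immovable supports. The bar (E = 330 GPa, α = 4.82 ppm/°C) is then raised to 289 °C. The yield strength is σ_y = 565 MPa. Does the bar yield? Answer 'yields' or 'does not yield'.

ΔT = 259.6 K. Constrained thermal stress σ = E·α·ΔT = 330.0×10³ MPa × 4.82×10⁻⁶ × 259.6 = 413 MPa (compressive).
Compare to σ_y = 565 MPa: σ < σ_y, so it does not yield.

does not yield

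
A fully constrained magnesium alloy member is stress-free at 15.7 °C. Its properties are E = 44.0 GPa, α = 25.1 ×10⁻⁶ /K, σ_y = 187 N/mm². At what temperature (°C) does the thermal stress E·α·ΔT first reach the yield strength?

185 °C

σ_y = 187 N/mm² = 187.0 MPa.
E·α·ΔT = 187.0 MPa ⇒ ΔT = 187.0 / (44.00×10³ × 25.1×10⁻⁶) = 169.3 K.
T = 15.7 + 169.3 = 185.0 °C.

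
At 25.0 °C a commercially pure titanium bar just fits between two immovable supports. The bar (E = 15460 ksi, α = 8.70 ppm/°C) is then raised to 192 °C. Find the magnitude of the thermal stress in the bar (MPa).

E = 15460 ksi = 106.6 GPa.
ΔT = 167.0 K. Constrained thermal stress σ = E·α·ΔT = 106.6×10³ MPa × 8.70×10⁻⁶ × 167.0 = 155 MPa (compressive).

155 MPa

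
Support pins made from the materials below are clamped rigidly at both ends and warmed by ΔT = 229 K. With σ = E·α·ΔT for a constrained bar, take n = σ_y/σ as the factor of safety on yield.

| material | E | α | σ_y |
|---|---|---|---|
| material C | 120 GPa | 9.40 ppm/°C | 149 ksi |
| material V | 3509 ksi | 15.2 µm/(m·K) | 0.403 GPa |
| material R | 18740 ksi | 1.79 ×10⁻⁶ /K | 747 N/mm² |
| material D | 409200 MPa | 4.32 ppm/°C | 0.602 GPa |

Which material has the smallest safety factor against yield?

material D

In consistent units (E in GPa, α in ×10⁻⁶/K, σ_y in MPa):
  material C: E = 120.0, α = 9.40, σ_y = 1027 → σ = 258 MPa, n = 3.98
  material V: E = 24.19, α = 15.2, σ_y = 403.0 → σ = 84.2 MPa, n = 4.79
  material R: E = 129.2, α = 1.79, σ_y = 747.0 → σ = 53.0 MPa, n = 14.1
  material D: E = 409.2, α = 4.32, σ_y = 602.0 → σ = 405 MPa, n = 1.49
Smallest n: material D with n = 1.49.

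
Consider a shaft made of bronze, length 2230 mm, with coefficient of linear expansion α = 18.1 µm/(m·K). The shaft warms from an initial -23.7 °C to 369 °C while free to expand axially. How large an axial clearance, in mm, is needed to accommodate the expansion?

15.9 mm

ΔT = 369 − (-23.7) = 392.7 K.
ΔL = α·L₀·ΔT = 18.1×10⁻⁶ × 2230 mm × 392.7 K = 15.9 mm.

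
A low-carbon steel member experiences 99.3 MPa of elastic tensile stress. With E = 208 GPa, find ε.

ε = σ/E = 99.3 / 208000 = 4.77×10⁻⁴.

4.77×10⁻⁴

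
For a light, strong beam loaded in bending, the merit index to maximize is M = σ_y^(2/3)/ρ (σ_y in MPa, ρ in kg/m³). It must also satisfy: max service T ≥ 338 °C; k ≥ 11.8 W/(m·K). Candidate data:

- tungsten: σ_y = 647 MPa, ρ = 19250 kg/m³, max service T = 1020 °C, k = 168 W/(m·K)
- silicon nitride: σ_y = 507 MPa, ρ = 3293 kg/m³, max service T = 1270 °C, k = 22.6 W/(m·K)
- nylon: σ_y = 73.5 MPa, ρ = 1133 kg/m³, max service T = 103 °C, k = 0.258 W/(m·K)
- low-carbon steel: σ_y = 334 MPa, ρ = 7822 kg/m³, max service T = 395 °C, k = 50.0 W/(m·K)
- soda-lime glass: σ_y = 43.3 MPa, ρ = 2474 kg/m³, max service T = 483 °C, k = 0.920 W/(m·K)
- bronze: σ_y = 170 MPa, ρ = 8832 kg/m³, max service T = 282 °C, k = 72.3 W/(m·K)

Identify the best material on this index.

silicon nitride

Screen on constraints: max service T ≥ 338 °C; k ≥ 11.8 W/(m·K). Survivors: tungsten, silicon nitride, low-carbon steel.
Per-candidate index values:
  silicon nitride: M = 19.3×10⁻³
  low-carbon steel: M = 6.15×10⁻³
  tungsten: M = 3.89×10⁻³
Silicon nitride has the largest M.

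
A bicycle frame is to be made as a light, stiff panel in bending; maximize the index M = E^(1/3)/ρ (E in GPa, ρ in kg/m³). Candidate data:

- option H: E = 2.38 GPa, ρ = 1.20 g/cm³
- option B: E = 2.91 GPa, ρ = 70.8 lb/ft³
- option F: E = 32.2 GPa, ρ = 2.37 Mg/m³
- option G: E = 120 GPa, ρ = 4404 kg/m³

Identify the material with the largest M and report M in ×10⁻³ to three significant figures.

Putting every candidate on a common basis:
  option H: E = 2.380 GPa, ρ = 1200 kg/m³
  option B: E = 2.910 GPa, ρ = 1134 kg/m³
  option F: E = 32.20 GPa, ρ = 2370 kg/m³
  option G: E = 120.0 GPa, ρ = 4404 kg/m³
  option F: M = 1.34×10⁻³
  option B: M = 1.26×10⁻³
  option G: M = 1.12×10⁻³
  option H: M = 1.11×10⁻³
The maximum is for option F.

option F, M = 1.34×10⁻³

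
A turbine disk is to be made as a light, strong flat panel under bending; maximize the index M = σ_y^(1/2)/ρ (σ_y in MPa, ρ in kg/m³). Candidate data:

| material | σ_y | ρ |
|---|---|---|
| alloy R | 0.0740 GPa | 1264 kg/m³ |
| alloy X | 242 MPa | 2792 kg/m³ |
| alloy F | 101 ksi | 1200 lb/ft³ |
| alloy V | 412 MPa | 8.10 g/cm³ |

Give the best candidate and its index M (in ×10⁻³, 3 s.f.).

Normalizing units and computing the index:
  alloy R: σ_y = 74.00 MPa, ρ = 1264 kg/m³
  alloy X: σ_y = 242.0 MPa, ρ = 2792 kg/m³
  alloy F: σ_y = 696.4 MPa, ρ = 19220 kg/m³
  alloy V: σ_y = 412.0 MPa, ρ = 8100 kg/m³
  alloy R: M = 6.81×10⁻³
  alloy X: M = 5.57×10⁻³
  alloy V: M = 2.51×10⁻³
  alloy F: M = 1.37×10⁻³
The maximum is for alloy R.

alloy R, M = 6.81×10⁻³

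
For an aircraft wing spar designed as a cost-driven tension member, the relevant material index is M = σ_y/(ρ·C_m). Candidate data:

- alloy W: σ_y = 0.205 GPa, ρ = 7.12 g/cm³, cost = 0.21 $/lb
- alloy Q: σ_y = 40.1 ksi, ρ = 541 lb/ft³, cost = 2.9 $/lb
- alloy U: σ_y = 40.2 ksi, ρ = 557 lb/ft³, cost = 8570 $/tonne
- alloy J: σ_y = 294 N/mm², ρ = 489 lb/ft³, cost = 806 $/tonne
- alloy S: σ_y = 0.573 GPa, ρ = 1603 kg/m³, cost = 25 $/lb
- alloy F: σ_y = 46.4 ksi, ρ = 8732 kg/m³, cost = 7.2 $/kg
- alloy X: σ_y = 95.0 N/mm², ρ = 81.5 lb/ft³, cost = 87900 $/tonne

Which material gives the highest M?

Putting every candidate on a common basis:
  alloy W: σ_y = 205.0 MPa, ρ = 7120 kg/m³, cost = 0.4630 $/kg
  alloy Q: σ_y = 276.5 MPa, ρ = 8666 kg/m³, cost = 6.393 $/kg
  alloy U: σ_y = 277.2 MPa, ρ = 8922 kg/m³, cost = 8.570 $/kg
  alloy J: σ_y = 294.0 MPa, ρ = 7833 kg/m³, cost = 0.8060 $/kg
  alloy S: σ_y = 573.0 MPa, ρ = 1603 kg/m³, cost = 55.11 $/kg
  alloy F: σ_y = 319.9 MPa, ρ = 8732 kg/m³, cost = 7.200 $/kg
  alloy X: σ_y = 95.00 MPa, ρ = 1306 kg/m³, cost = 87.90 $/kg
  alloy W: M = 62.2 kN·m per $
  alloy J: M = 46.6 kN·m per $
  alloy S: M = 6.49 kN·m per $
  alloy F: M = 5.09 kN·m per $
  alloy Q: M = 4.99 kN·m per $
  alloy U: M = 3.62 kN·m per $
  alloy X: M = 0.828 kN·m per $
Alloy W has the largest M.

alloy W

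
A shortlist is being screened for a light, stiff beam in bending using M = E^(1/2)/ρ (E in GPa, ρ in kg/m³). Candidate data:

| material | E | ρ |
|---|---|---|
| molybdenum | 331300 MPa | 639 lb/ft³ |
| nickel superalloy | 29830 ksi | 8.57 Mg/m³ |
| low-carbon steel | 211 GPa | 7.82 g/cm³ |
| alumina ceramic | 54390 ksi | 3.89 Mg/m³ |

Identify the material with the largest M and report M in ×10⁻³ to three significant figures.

After converting to SI:
  molybdenum: E = 331.3 GPa, ρ = 10240 kg/m³
  nickel superalloy: E = 205.7 GPa, ρ = 8570 kg/m³
  low-carbon steel: E = 211.0 GPa, ρ = 7820 kg/m³
  alumina ceramic: E = 375.0 GPa, ρ = 3890 kg/m³
  alumina ceramic: M = 4.98×10⁻³
  low-carbon steel: M = 1.86×10⁻³
  molybdenum: M = 1.78×10⁻³
  nickel superalloy: M = 1.67×10⁻³
Alumina ceramic has the largest M.

alumina ceramic, M = 4.98×10⁻³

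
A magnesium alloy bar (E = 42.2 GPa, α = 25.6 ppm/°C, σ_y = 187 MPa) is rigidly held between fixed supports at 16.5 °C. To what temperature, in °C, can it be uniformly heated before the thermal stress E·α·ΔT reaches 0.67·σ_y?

132 °C

E·α·ΔT = 125.3 MPa ⇒ ΔT = 125.3 / (42.20×10³ × 25.6×10⁻⁶) = 116.0 K.
T = 16.5 + 116.0 = 132.5 °C.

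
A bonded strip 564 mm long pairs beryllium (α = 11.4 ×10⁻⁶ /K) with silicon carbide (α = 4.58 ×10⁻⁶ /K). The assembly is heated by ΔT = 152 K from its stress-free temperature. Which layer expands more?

beryllium

α(beryllium) = 11.4×10⁻⁶/K vs α(silicon carbide) = 4.58×10⁻⁶/K.
Higher α expands more for the same ΔT: beryllium.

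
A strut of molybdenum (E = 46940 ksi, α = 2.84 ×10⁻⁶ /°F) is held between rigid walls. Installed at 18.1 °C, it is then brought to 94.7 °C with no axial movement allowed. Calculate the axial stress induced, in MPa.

127 MPa

E = 46940 ksi = 323.6 GPa.
α = 2.84×10⁻⁶/°F × 9/5 = 5.11×10⁻⁶/K.
ΔT = 76.60 K. Constrained thermal stress σ = E·α·ΔT = 323.6×10³ MPa × 5.11×10⁻⁶ × 76.60 = 127 MPa (compressive).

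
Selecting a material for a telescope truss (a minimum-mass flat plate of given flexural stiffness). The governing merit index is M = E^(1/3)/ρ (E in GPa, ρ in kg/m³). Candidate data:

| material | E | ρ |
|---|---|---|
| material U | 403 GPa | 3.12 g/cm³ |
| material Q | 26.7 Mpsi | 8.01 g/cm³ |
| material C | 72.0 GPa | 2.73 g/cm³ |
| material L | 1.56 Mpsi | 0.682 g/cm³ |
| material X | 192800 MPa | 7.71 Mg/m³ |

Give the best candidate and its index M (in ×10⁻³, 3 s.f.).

Normalizing units and computing the index:
  material U: E = 403.0 GPa, ρ = 3120 kg/m³
  material Q: E = 184.1 GPa, ρ = 8010 kg/m³
  material C: E = 72.00 GPa, ρ = 2730 kg/m³
  material L: E = 10.76 GPa, ρ = 682.0 kg/m³
  material X: E = 192.8 GPa, ρ = 7710 kg/m³
  material L: M = 3.24×10⁻³
  material U: M = 2.37×10⁻³
  material C: M = 1.52×10⁻³
  material X: M = 0.749×10⁻³
  material Q: M = 0.710×10⁻³
Highest index: material L.

material L, M = 3.24×10⁻³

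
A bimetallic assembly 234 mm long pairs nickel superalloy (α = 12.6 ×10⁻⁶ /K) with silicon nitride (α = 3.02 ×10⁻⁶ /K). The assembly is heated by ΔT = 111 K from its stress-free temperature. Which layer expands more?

α(nickel superalloy) = 12.6×10⁻⁶/K vs α(silicon nitride) = 3.02×10⁻⁶/K.
Higher α expands more for the same ΔT: nickel superalloy.

nickel superalloy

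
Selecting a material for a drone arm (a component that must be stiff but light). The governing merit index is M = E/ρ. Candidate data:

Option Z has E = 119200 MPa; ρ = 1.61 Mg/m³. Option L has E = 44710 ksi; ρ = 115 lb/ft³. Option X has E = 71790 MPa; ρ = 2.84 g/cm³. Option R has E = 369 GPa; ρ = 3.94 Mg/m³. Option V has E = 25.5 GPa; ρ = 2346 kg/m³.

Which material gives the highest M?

option L

Convert each candidate to consistent units, then evaluate M:
  option Z: E = 119.2 GPa, ρ = 1610 kg/m³
  option L: E = 308.3 GPa, ρ = 1842 kg/m³
  option X: E = 71.79 GPa, ρ = 2840 kg/m³
  option R: E = 369.0 GPa, ρ = 3940 kg/m³
  option V: E = 25.50 GPa, ρ = 2346 kg/m³
  option L: M = 167 MN·m/kg
  option R: M = 93.7 MN·m/kg
  option Z: M = 74.0 MN·m/kg
  option X: M = 25.3 MN·m/kg
  option V: M = 10.9 MN·m/kg
Option L has the largest M.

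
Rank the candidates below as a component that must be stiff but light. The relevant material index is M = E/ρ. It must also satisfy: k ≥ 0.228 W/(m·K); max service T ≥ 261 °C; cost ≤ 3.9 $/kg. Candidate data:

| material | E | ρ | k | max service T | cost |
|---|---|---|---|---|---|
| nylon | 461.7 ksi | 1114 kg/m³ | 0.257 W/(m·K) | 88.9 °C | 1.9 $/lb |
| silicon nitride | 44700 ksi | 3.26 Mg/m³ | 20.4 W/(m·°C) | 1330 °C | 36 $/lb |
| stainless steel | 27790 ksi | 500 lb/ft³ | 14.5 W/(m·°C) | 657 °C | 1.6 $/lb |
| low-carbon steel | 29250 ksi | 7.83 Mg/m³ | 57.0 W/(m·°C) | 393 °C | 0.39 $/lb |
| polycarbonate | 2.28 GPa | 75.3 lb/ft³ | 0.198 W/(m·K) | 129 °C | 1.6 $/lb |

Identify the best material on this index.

Screen on constraints: k ≥ 0.228 W/(m·K); max service T ≥ 261 °C; cost ≤ 3.9 $/kg. Survivors: stainless steel, low-carbon steel.
In SI units:
  stainless steel: E = 191.6 GPa, ρ = 8009 kg/m³
  low-carbon steel: E = 201.7 GPa, ρ = 7830 kg/m³
  low-carbon steel: M = 25.8 MN·m/kg
  stainless steel: M = 23.9 MN·m/kg
Low-carbon steel has the largest M.

low-carbon steel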